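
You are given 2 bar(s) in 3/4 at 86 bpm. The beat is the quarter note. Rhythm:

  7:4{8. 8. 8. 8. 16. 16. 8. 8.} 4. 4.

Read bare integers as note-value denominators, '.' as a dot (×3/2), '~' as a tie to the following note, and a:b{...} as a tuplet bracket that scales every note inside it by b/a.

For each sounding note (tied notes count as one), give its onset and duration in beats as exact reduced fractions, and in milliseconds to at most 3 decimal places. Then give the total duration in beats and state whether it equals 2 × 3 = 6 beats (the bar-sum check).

1) 0.0ms=0b +299.003ms=3/7b
2) 299.003ms=3/7b +299.003ms=3/7b
3) 598.007ms=6/7b +299.003ms=3/7b
4) 897.01ms=9/7b +299.003ms=3/7b
5) 1196.013ms=12/7b +149.502ms=3/14b
6) 1345.515ms=27/14b +149.502ms=3/14b
7) 1495.017ms=15/7b +299.003ms=3/7b
8) 1794.02ms=18/7b +299.003ms=3/7b
9) 2093.023ms=3b +1046.512ms=3/2b
10) 3139.535ms=9/2b +1046.512ms=3/2b
Σ=6b of 6 (86bpm 3/4) — PASS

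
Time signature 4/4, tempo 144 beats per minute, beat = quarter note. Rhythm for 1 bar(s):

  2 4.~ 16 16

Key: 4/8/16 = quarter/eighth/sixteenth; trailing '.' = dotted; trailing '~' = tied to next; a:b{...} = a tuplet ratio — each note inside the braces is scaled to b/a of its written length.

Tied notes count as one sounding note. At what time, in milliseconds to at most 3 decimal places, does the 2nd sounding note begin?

1. 0.0ms @ 0 + 833.333ms (2)
2. 833.333ms @ 2 + 729.167ms (7/4)
3. 1562.5ms @ 15/4 + 104.167ms (1/4)

note 2 onset = 2b = 833.333ms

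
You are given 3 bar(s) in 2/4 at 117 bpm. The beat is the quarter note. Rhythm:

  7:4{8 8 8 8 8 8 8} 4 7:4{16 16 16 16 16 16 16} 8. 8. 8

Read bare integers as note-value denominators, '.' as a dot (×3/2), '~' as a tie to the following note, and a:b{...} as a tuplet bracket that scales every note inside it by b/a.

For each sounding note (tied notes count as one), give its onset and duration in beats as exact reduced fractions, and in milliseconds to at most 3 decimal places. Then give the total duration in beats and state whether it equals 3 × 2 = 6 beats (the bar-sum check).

1) 0.0ms=0b +146.52ms=2/7b
2) 146.52ms=2/7b +146.52ms=2/7b
3) 293.04ms=4/7b +146.52ms=2/7b
4) 439.56ms=6/7b +146.52ms=2/7b
5) 586.081ms=8/7b +146.52ms=2/7b
6) 732.601ms=10/7b +146.52ms=2/7b
7) 879.121ms=12/7b +146.52ms=2/7b
8) 1025.641ms=2b +512.821ms=1b
9) 1538.462ms=3b +73.26ms=1/7b
10) 1611.722ms=22/7b +73.26ms=1/7b
11) 1684.982ms=23/7b +73.26ms=1/7b
12) 1758.242ms=24/7b +73.26ms=1/7b
13) 1831.502ms=25/7b +73.26ms=1/7b
14) 1904.762ms=26/7b +73.26ms=1/7b
15) 1978.022ms=27/7b +73.26ms=1/7b
16) 2051.282ms=4b +384.615ms=3/4b
17) 2435.897ms=19/4b +384.615ms=3/4b
18) 2820.513ms=11/2b +256.41ms=1/2b
Σ=6b of 6 (117bpm 2/4) — PASS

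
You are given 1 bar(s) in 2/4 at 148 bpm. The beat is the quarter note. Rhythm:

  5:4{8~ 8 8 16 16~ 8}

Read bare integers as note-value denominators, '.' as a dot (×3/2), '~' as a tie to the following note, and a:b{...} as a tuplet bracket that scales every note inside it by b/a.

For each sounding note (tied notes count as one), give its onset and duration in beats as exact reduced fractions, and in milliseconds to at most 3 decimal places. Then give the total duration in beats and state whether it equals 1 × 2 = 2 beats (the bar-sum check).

1) 0.0ms=0b +324.324ms=4/5b
2) 324.324ms=4/5b +162.162ms=2/5b
3) 486.486ms=6/5b +81.081ms=1/5b
4) 567.568ms=7/5b +243.243ms=3/5b
Σ=2b of 2 (148bpm 2/4) — PASS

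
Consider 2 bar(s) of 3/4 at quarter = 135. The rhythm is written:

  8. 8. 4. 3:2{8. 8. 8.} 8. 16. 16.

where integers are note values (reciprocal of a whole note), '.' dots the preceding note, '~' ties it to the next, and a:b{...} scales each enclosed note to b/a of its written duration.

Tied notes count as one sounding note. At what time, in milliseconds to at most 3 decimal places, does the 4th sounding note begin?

note 4 onset = 3b = 1333.333ms

1. 0.0ms @ 0 + 333.333ms (3/4)
2. 333.333ms @ 3/4 + 333.333ms (3/4)
3. 666.667ms @ 3/2 + 666.667ms (3/2)
4. 1333.333ms @ 3 + 222.222ms (1/2)
5. 1555.556ms @ 7/2 + 222.222ms (1/2)
6. 1777.778ms @ 4 + 222.222ms (1/2)
7. 2000.0ms @ 9/2 + 333.333ms (3/4)
8. 2333.333ms @ 21/4 + 166.667ms (3/8)
9. 2500.0ms @ 45/8 + 166.667ms (3/8)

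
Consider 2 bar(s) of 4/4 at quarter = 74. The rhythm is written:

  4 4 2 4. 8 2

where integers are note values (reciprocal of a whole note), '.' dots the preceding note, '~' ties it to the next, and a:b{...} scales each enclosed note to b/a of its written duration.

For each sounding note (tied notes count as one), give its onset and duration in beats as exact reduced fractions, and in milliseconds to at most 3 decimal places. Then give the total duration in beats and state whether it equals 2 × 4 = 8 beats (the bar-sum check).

1) 0.0ms=0b +810.811ms=1b
2) 810.811ms=1b +810.811ms=1b
3) 1621.622ms=2b +1621.622ms=2b
4) 3243.243ms=4b +1216.216ms=3/2b
5) 4459.459ms=11/2b +405.405ms=1/2b
6) 4864.865ms=6b +1621.622ms=2b
Σ=8b of 8 (74bpm 4/4) — PASS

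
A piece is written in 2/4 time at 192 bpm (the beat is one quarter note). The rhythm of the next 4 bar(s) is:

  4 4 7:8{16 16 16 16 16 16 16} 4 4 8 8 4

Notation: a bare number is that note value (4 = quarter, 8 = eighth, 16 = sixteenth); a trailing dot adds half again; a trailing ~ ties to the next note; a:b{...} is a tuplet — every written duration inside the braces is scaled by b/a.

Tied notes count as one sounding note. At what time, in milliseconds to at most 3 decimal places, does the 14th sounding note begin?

note 14 onset = 7b = 2187.5ms

1. 0.0ms @ 0 + 312.5ms (1)
2. 312.5ms @ 1 + 312.5ms (1)
3. 625.0ms @ 2 + 89.286ms (2/7)
4. 714.286ms @ 16/7 + 89.286ms (2/7)
5. 803.571ms @ 18/7 + 89.286ms (2/7)
6. 892.857ms @ 20/7 + 89.286ms (2/7)
7. 982.143ms @ 22/7 + 89.286ms (2/7)
8. 1071.429ms @ 24/7 + 89.286ms (2/7)
9. 1160.714ms @ 26/7 + 89.286ms (2/7)
10. 1250.0ms @ 4 + 312.5ms (1)
11. 1562.5ms @ 5 + 312.5ms (1)
12. 1875.0ms @ 6 + 156.25ms (1/2)
13. 2031.25ms @ 13/2 + 156.25ms (1/2)
14. 2187.5ms @ 7 + 312.5ms (1)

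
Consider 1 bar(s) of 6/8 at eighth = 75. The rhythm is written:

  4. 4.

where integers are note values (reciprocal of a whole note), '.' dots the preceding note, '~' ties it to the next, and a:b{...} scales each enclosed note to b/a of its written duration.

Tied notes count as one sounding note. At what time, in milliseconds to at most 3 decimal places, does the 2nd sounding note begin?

1. 0.0ms @ 0 + 2400.0ms (3)
2. 2400.0ms @ 3 + 2400.0ms (3)

note 2 onset = 3b = 2400.0ms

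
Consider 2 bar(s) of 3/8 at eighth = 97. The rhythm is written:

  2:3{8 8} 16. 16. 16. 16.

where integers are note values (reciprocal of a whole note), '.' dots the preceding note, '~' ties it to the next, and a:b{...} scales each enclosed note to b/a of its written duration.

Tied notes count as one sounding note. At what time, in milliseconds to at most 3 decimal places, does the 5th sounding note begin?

1. 0.0ms @ 0 + 927.835ms (3/2)
2. 927.835ms @ 3/2 + 927.835ms (3/2)
3. 1855.67ms @ 3 + 463.918ms (3/4)
4. 2319.588ms @ 15/4 + 463.918ms (3/4)
5. 2783.505ms @ 9/2 + 463.918ms (3/4)
6. 3247.423ms @ 21/4 + 463.918ms (3/4)

note 5 onset = 9/2b = 2783.505ms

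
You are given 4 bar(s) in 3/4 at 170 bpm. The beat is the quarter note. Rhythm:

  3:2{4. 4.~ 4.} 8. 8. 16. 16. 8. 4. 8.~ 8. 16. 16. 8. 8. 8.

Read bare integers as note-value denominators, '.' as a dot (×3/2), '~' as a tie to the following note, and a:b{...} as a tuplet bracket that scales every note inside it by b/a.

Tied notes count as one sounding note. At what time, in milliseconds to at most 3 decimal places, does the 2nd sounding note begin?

1. 0.0ms @ 0 + 352.941ms (1)
2. 352.941ms @ 1 + 705.882ms (2)
3. 1058.824ms @ 3 + 264.706ms (3/4)
4. 1323.529ms @ 15/4 + 264.706ms (3/4)
5. 1588.235ms @ 9/2 + 132.353ms (3/8)
6. 1720.588ms @ 39/8 + 132.353ms (3/8)
7. 1852.941ms @ 21/4 + 264.706ms (3/4)
8. 2117.647ms @ 6 + 529.412ms (3/2)
9. 2647.059ms @ 15/2 + 529.412ms (3/2)
10. 3176.471ms @ 9 + 132.353ms (3/8)
11. 3308.824ms @ 75/8 + 132.353ms (3/8)
12. 3441.176ms @ 39/4 + 264.706ms (3/4)
13. 3705.882ms @ 21/2 + 264.706ms (3/4)
14. 3970.588ms @ 45/4 + 264.706ms (3/4)

note 2 onset = 1b = 352.941ms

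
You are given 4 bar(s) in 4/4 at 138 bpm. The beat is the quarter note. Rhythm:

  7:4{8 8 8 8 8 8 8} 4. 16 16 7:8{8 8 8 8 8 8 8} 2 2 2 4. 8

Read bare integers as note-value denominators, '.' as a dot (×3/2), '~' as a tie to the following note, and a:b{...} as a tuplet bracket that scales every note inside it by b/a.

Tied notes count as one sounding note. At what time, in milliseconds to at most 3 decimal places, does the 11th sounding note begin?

note 11 onset = 4b = 1739.13ms

1. 0.0ms @ 0 + 124.224ms (2/7)
2. 124.224ms @ 2/7 + 124.224ms (2/7)
3. 248.447ms @ 4/7 + 124.224ms (2/7)
4. 372.671ms @ 6/7 + 124.224ms (2/7)
5. 496.894ms @ 8/7 + 124.224ms (2/7)
6. 621.118ms @ 10/7 + 124.224ms (2/7)
7. 745.342ms @ 12/7 + 124.224ms (2/7)
8. 869.565ms @ 2 + 652.174ms (3/2)
9. 1521.739ms @ 7/2 + 108.696ms (1/4)
10. 1630.435ms @ 15/4 + 108.696ms (1/4)
11. 1739.13ms @ 4 + 248.447ms (4/7)
12. 1987.578ms @ 32/7 + 248.447ms (4/7)
13. 2236.025ms @ 36/7 + 248.447ms (4/7)
14. 2484.472ms @ 40/7 + 248.447ms (4/7)
15. 2732.919ms @ 44/7 + 248.447ms (4/7)
16. 2981.366ms @ 48/7 + 248.447ms (4/7)
17. 3229.814ms @ 52/7 + 248.447ms (4/7)
18. 3478.261ms @ 8 + 869.565ms (2)
19. 4347.826ms @ 10 + 869.565ms (2)
20. 5217.391ms @ 12 + 869.565ms (2)
21. 6086.957ms @ 14 + 652.174ms (3/2)
22. 6739.13ms @ 31/2 + 217.391ms (1/2)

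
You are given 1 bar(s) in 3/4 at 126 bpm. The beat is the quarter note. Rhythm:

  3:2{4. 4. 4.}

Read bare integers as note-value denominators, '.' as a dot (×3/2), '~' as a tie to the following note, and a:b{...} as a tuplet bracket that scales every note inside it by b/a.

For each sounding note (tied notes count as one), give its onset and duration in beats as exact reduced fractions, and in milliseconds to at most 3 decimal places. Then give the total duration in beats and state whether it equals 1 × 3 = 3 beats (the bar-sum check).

1) 0.0ms=0b +476.19ms=1b
2) 476.19ms=1b +476.19ms=1b
3) 952.381ms=2b +476.19ms=1b
Σ=3b of 3 (126bpm 3/4) — PASS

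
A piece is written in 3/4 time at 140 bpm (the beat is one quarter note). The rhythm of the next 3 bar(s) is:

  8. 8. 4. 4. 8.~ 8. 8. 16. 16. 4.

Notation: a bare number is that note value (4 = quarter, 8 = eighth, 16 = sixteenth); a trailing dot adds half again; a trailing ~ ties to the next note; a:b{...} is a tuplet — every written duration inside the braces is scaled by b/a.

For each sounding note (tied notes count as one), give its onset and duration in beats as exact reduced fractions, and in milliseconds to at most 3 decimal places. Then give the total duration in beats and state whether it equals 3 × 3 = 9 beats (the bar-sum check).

1) 0.0ms=0b +321.429ms=3/4b
2) 321.429ms=3/4b +321.429ms=3/4b
3) 642.857ms=3/2b +642.857ms=3/2b
4) 1285.714ms=3b +642.857ms=3/2b
5) 1928.571ms=9/2b +642.857ms=3/2b
6) 2571.429ms=6b +321.429ms=3/4b
7) 2892.857ms=27/4b +160.714ms=3/8b
8) 3053.571ms=57/8b +160.714ms=3/8b
9) 3214.286ms=15/2b +642.857ms=3/2b
Σ=9b of 9 (140bpm 3/4) — PASS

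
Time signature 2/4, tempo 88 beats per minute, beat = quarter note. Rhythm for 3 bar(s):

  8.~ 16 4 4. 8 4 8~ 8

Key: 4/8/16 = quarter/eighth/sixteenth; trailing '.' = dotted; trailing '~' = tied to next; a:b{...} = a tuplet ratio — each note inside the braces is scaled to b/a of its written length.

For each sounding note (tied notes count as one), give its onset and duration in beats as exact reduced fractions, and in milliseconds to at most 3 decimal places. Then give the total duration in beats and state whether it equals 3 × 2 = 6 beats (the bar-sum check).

1) 0.0ms=0b +681.818ms=1b
2) 681.818ms=1b +681.818ms=1b
3) 1363.636ms=2b +1022.727ms=3/2b
4) 2386.364ms=7/2b +340.909ms=1/2b
5) 2727.273ms=4b +681.818ms=1b
6) 3409.091ms=5b +681.818ms=1b
Σ=6b of 6 (88bpm 2/4) — PASS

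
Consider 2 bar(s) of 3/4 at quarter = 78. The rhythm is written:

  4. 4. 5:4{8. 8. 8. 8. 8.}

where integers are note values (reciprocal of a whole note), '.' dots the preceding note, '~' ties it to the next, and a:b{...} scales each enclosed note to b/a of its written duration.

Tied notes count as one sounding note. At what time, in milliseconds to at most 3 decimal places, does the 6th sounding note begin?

note 6 onset = 24/5b = 3692.308ms

1. 0.0ms @ 0 + 1153.846ms (3/2)
2. 1153.846ms @ 3/2 + 1153.846ms (3/2)
3. 2307.692ms @ 3 + 461.538ms (3/5)
4. 2769.231ms @ 18/5 + 461.538ms (3/5)
5. 3230.769ms @ 21/5 + 461.538ms (3/5)
6. 3692.308ms @ 24/5 + 461.538ms (3/5)
7. 4153.846ms @ 27/5 + 461.538ms (3/5)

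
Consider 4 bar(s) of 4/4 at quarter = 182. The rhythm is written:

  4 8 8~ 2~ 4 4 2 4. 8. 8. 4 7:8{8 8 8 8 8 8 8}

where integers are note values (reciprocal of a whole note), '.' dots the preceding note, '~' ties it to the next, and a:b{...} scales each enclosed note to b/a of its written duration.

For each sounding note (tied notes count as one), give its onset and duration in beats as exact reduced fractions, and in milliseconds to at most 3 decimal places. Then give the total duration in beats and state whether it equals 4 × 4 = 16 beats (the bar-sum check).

1) 0.0ms=0b +329.67ms=1b
2) 329.67ms=1b +164.835ms=1/2b
3) 494.505ms=3/2b +1153.846ms=7/2b
4) 1648.352ms=5b +329.67ms=1b
5) 1978.022ms=6b +659.341ms=2b
6) 2637.363ms=8b +494.505ms=3/2b
7) 3131.868ms=19/2b +247.253ms=3/4b
8) 3379.121ms=41/4b +247.253ms=3/4b
9) 3626.374ms=11b +329.67ms=1b
10) 3956.044ms=12b +188.383ms=4/7b
11) 4144.427ms=88/7b +188.383ms=4/7b
12) 4332.81ms=92/7b +188.383ms=4/7b
13) 4521.193ms=96/7b +188.383ms=4/7b
14) 4709.576ms=100/7b +188.383ms=4/7b
15) 4897.959ms=104/7b +188.383ms=4/7b
16) 5086.342ms=108/7b +188.383ms=4/7b
Σ=16b of 16 (182bpm 4/4) — PASS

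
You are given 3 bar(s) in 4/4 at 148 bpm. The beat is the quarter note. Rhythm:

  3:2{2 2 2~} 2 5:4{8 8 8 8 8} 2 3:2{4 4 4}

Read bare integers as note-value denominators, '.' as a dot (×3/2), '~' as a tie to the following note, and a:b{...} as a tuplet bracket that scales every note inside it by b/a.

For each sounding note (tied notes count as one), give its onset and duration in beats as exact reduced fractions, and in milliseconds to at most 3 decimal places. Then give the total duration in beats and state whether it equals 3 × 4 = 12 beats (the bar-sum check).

1) 0.0ms=0b +540.541ms=4/3b
2) 540.541ms=4/3b +540.541ms=4/3b
3) 1081.081ms=8/3b +1351.351ms=10/3b
4) 2432.432ms=6b +162.162ms=2/5b
5) 2594.595ms=32/5b +162.162ms=2/5b
6) 2756.757ms=34/5b +162.162ms=2/5b
7) 2918.919ms=36/5b +162.162ms=2/5b
8) 3081.081ms=38/5b +162.162ms=2/5b
9) 3243.243ms=8b +810.811ms=2b
10) 4054.054ms=10b +270.27ms=2/3b
11) 4324.324ms=32/3b +270.27ms=2/3b
12) 4594.595ms=34/3b +270.27ms=2/3b
Σ=12b of 12 (148bpm 4/4) — PASS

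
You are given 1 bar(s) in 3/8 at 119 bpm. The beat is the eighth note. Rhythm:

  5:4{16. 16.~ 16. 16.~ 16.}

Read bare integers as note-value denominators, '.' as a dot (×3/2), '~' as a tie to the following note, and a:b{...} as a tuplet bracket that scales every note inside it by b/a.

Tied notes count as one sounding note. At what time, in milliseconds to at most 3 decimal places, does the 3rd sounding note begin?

note 3 onset = 9/5b = 907.563ms

1. 0.0ms @ 0 + 302.521ms (3/5)
2. 302.521ms @ 3/5 + 605.042ms (6/5)
3. 907.563ms @ 9/5 + 605.042ms (6/5)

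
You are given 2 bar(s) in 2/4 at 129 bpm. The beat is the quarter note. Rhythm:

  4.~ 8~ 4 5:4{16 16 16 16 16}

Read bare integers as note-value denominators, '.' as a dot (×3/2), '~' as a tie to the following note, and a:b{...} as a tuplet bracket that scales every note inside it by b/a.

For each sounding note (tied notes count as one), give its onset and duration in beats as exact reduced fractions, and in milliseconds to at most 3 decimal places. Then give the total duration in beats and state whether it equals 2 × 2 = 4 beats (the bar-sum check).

1) 0.0ms=0b +1395.349ms=3b
2) 1395.349ms=3b +93.023ms=1/5b
3) 1488.372ms=16/5b +93.023ms=1/5b
4) 1581.395ms=17/5b +93.023ms=1/5b
5) 1674.419ms=18/5b +93.023ms=1/5b
6) 1767.442ms=19/5b +93.023ms=1/5b
Σ=4b of 4 (129bpm 2/4) — PASS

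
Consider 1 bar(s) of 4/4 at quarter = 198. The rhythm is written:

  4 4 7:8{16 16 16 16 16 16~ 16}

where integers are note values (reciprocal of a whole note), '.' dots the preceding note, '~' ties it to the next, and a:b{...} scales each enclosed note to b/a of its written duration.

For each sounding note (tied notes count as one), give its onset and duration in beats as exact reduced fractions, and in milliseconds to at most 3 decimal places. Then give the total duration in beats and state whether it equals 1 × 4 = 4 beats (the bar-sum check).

1) 0.0ms=0b +303.03ms=1b
2) 303.03ms=1b +303.03ms=1b
3) 606.061ms=2b +86.58ms=2/7b
4) 692.641ms=16/7b +86.58ms=2/7b
5) 779.221ms=18/7b +86.58ms=2/7b
6) 865.801ms=20/7b +86.58ms=2/7b
7) 952.381ms=22/7b +86.58ms=2/7b
8) 1038.961ms=24/7b +173.16ms=4/7b
Σ=4b of 4 (198bpm 4/4) — PASS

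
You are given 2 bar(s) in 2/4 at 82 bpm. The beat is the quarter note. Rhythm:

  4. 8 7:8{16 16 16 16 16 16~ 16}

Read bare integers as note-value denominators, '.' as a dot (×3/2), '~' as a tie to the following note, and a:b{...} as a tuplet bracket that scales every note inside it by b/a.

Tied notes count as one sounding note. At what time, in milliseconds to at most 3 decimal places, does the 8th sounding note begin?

note 8 onset = 24/7b = 2508.711ms

1. 0.0ms @ 0 + 1097.561ms (3/2)
2. 1097.561ms @ 3/2 + 365.854ms (1/2)
3. 1463.415ms @ 2 + 209.059ms (2/7)
4. 1672.474ms @ 16/7 + 209.059ms (2/7)
5. 1881.533ms @ 18/7 + 209.059ms (2/7)
6. 2090.592ms @ 20/7 + 209.059ms (2/7)
7. 2299.652ms @ 22/7 + 209.059ms (2/7)
8. 2508.711ms @ 24/7 + 418.118ms (4/7)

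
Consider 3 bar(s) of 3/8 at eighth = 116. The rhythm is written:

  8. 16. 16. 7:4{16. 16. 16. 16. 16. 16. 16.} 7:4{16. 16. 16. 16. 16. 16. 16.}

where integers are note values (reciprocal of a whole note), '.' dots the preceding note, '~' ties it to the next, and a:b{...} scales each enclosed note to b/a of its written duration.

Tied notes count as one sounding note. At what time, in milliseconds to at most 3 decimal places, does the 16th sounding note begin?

note 16 onset = 57/7b = 4211.823ms

1. 0.0ms @ 0 + 775.862ms (3/2)
2. 775.862ms @ 3/2 + 387.931ms (3/4)
3. 1163.793ms @ 9/4 + 387.931ms (3/4)
4. 1551.724ms @ 3 + 221.675ms (3/7)
5. 1773.399ms @ 24/7 + 221.675ms (3/7)
6. 1995.074ms @ 27/7 + 221.675ms (3/7)
7. 2216.749ms @ 30/7 + 221.675ms (3/7)
8. 2438.424ms @ 33/7 + 221.675ms (3/7)
9. 2660.099ms @ 36/7 + 221.675ms (3/7)
10. 2881.773ms @ 39/7 + 221.675ms (3/7)
11. 3103.448ms @ 6 + 221.675ms (3/7)
12. 3325.123ms @ 45/7 + 221.675ms (3/7)
13. 3546.798ms @ 48/7 + 221.675ms (3/7)
14. 3768.473ms @ 51/7 + 221.675ms (3/7)
15. 3990.148ms @ 54/7 + 221.675ms (3/7)
16. 4211.823ms @ 57/7 + 221.675ms (3/7)
17. 4433.498ms @ 60/7 + 221.675ms (3/7)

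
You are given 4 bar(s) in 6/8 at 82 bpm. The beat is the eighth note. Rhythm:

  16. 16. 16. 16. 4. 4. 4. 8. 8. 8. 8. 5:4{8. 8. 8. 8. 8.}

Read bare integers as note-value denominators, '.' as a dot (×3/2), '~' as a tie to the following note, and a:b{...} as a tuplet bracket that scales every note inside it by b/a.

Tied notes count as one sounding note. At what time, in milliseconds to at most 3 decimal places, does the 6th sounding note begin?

note 6 onset = 6b = 4390.244ms

1. 0.0ms @ 0 + 548.78ms (3/4)
2. 548.78ms @ 3/4 + 548.78ms (3/4)
3. 1097.561ms @ 3/2 + 548.78ms (3/4)
4. 1646.341ms @ 9/4 + 548.78ms (3/4)
5. 2195.122ms @ 3 + 2195.122ms (3)
6. 4390.244ms @ 6 + 2195.122ms (3)
7. 6585.366ms @ 9 + 2195.122ms (3)
8. 8780.488ms @ 12 + 1097.561ms (3/2)
9. 9878.049ms @ 27/2 + 1097.561ms (3/2)
10. 10975.61ms @ 15 + 1097.561ms (3/2)
11. 12073.171ms @ 33/2 + 1097.561ms (3/2)
12. 13170.732ms @ 18 + 878.049ms (6/5)
13. 14048.78ms @ 96/5 + 878.049ms (6/5)
14. 14926.829ms @ 102/5 + 878.049ms (6/5)
15. 15804.878ms @ 108/5 + 878.049ms (6/5)
16. 16682.927ms @ 114/5 + 878.049ms (6/5)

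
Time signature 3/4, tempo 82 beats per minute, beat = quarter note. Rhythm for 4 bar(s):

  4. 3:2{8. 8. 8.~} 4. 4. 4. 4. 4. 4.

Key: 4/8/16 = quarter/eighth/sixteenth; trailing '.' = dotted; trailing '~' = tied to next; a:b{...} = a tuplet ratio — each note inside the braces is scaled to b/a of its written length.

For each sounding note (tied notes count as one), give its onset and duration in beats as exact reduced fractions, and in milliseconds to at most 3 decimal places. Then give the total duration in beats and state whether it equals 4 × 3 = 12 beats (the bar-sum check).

1) 0.0ms=0b +1097.561ms=3/2b
2) 1097.561ms=3/2b +365.854ms=1/2b
3) 1463.415ms=2b +365.854ms=1/2b
4) 1829.268ms=5/2b +1463.415ms=2b
5) 3292.683ms=9/2b +1097.561ms=3/2b
6) 4390.244ms=6b +1097.561ms=3/2b
7) 5487.805ms=15/2b +1097.561ms=3/2b
8) 6585.366ms=9b +1097.561ms=3/2b
9) 7682.927ms=21/2b +1097.561ms=3/2b
Σ=12b of 12 (82bpm 3/4) — PASS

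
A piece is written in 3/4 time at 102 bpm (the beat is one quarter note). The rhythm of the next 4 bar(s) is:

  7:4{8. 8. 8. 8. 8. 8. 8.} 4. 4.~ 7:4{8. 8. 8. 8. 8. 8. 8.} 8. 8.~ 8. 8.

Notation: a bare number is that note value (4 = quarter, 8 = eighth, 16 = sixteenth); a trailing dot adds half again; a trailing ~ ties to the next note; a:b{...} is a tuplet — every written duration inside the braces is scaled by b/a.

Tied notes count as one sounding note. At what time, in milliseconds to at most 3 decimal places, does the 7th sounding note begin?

note 7 onset = 18/7b = 1512.605ms

1. 0.0ms @ 0 + 252.101ms (3/7)
2. 252.101ms @ 3/7 + 252.101ms (3/7)
3. 504.202ms @ 6/7 + 252.101ms (3/7)
4. 756.303ms @ 9/7 + 252.101ms (3/7)
5. 1008.403ms @ 12/7 + 252.101ms (3/7)
6. 1260.504ms @ 15/7 + 252.101ms (3/7)
7. 1512.605ms @ 18/7 + 252.101ms (3/7)
8. 1764.706ms @ 3 + 882.353ms (3/2)
9. 2647.059ms @ 9/2 + 1134.454ms (27/14)
10. 3781.513ms @ 45/7 + 252.101ms (3/7)
11. 4033.613ms @ 48/7 + 252.101ms (3/7)
12. 4285.714ms @ 51/7 + 252.101ms (3/7)
13. 4537.815ms @ 54/7 + 252.101ms (3/7)
14. 4789.916ms @ 57/7 + 252.101ms (3/7)
15. 5042.017ms @ 60/7 + 252.101ms (3/7)
16. 5294.118ms @ 9 + 441.176ms (3/4)
17. 5735.294ms @ 39/4 + 882.353ms (3/2)
18. 6617.647ms @ 45/4 + 441.176ms (3/4)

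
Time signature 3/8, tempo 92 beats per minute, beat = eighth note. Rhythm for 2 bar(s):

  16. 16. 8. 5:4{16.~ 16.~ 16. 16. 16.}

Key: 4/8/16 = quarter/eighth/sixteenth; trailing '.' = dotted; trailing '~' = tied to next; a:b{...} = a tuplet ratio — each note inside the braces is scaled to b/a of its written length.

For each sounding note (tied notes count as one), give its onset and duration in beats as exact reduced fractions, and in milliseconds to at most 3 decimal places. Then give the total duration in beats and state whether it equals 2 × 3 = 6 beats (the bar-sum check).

1) 0.0ms=0b +489.13ms=3/4b
2) 489.13ms=3/4b +489.13ms=3/4b
3) 978.261ms=3/2b +978.261ms=3/2b
4) 1956.522ms=3b +1173.913ms=9/5b
5) 3130.435ms=24/5b +391.304ms=3/5b
6) 3521.739ms=27/5b +391.304ms=3/5b
Σ=6b of 6 (92bpm 3/8) — PASS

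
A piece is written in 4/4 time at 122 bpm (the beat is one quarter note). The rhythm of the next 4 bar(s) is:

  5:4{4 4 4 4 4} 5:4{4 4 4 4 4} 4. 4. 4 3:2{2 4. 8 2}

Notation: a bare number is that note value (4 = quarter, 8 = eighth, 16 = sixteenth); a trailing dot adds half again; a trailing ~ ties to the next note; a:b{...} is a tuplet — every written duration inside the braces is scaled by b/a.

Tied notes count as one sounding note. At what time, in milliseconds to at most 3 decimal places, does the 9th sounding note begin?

note 9 onset = 32/5b = 3147.541ms

1. 0.0ms @ 0 + 393.443ms (4/5)
2. 393.443ms @ 4/5 + 393.443ms (4/5)
3. 786.885ms @ 8/5 + 393.443ms (4/5)
4. 1180.328ms @ 12/5 + 393.443ms (4/5)
5. 1573.77ms @ 16/5 + 393.443ms (4/5)
6. 1967.213ms @ 4 + 393.443ms (4/5)
7. 2360.656ms @ 24/5 + 393.443ms (4/5)
8. 2754.098ms @ 28/5 + 393.443ms (4/5)
9. 3147.541ms @ 32/5 + 393.443ms (4/5)
10. 3540.984ms @ 36/5 + 393.443ms (4/5)
11. 3934.426ms @ 8 + 737.705ms (3/2)
12. 4672.131ms @ 19/2 + 737.705ms (3/2)
13. 5409.836ms @ 11 + 491.803ms (1)
14. 5901.639ms @ 12 + 655.738ms (4/3)
15. 6557.377ms @ 40/3 + 491.803ms (1)
16. 7049.18ms @ 43/3 + 163.934ms (1/3)
17. 7213.115ms @ 44/3 + 655.738ms (4/3)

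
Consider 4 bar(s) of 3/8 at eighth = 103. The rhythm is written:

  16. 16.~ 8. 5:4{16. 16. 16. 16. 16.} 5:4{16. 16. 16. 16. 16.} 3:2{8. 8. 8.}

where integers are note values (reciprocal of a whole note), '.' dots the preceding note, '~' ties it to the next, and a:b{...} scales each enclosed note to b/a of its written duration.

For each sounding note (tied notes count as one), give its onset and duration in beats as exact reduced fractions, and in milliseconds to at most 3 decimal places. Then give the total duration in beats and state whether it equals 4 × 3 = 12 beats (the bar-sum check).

1) 0.0ms=0b +436.893ms=3/4b
2) 436.893ms=3/4b +1310.68ms=9/4b
3) 1747.573ms=3b +349.515ms=3/5b
4) 2097.087ms=18/5b +349.515ms=3/5b
5) 2446.602ms=21/5b +349.515ms=3/5b
6) 2796.117ms=24/5b +349.515ms=3/5b
7) 3145.631ms=27/5b +349.515ms=3/5b
8) 3495.146ms=6b +349.515ms=3/5b
9) 3844.66ms=33/5b +349.515ms=3/5b
10) 4194.175ms=36/5b +349.515ms=3/5b
11) 4543.689ms=39/5b +349.515ms=3/5b
12) 4893.204ms=42/5b +349.515ms=3/5b
13) 5242.718ms=9b +582.524ms=1b
14) 5825.243ms=10b +582.524ms=1b
15) 6407.767ms=11b +582.524ms=1b
Σ=12b of 12 (103bpm 3/8) — PASS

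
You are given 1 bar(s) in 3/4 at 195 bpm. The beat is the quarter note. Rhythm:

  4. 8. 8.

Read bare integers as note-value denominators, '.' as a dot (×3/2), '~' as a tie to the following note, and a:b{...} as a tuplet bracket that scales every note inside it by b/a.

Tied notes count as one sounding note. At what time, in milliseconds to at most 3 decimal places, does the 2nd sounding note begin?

1. 0.0ms @ 0 + 461.538ms (3/2)
2. 461.538ms @ 3/2 + 230.769ms (3/4)
3. 692.308ms @ 9/4 + 230.769ms (3/4)

note 2 onset = 3/2b = 461.538ms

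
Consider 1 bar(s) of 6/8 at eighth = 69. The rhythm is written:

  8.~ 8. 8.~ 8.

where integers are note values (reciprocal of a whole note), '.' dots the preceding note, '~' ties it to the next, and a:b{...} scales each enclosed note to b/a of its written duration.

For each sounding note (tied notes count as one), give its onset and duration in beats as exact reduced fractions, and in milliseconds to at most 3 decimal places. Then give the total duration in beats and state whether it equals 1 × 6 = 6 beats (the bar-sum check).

1) 0.0ms=0b +2608.696ms=3b
2) 2608.696ms=3b +2608.696ms=3b
Σ=6b of 6 (69bpm 6/8) — PASS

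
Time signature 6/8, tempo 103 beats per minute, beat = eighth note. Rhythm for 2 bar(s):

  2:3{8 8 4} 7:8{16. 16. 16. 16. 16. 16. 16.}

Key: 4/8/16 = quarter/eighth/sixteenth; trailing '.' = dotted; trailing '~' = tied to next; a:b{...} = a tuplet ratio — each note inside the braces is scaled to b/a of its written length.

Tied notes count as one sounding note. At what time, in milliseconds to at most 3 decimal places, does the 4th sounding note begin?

1. 0.0ms @ 0 + 873.786ms (3/2)
2. 873.786ms @ 3/2 + 873.786ms (3/2)
3. 1747.573ms @ 3 + 1747.573ms (3)
4. 3495.146ms @ 6 + 499.307ms (6/7)
5. 3994.452ms @ 48/7 + 499.307ms (6/7)
6. 4493.759ms @ 54/7 + 499.307ms (6/7)
7. 4993.065ms @ 60/7 + 499.307ms (6/7)
8. 5492.372ms @ 66/7 + 499.307ms (6/7)
9. 5991.678ms @ 72/7 + 499.307ms (6/7)
10. 6490.985ms @ 78/7 + 499.307ms (6/7)

note 4 onset = 6b = 3495.146ms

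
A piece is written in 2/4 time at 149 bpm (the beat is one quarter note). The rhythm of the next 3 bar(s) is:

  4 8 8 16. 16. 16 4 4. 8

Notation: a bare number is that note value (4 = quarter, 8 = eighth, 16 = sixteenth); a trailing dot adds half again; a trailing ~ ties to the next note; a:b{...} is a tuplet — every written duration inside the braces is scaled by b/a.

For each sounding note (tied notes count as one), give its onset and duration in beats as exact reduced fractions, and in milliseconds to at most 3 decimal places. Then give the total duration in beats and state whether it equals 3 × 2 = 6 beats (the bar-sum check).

1) 0.0ms=0b +402.685ms=1b
2) 402.685ms=1b +201.342ms=1/2b
3) 604.027ms=3/2b +201.342ms=1/2b
4) 805.369ms=2b +151.007ms=3/8b
5) 956.376ms=19/8b +151.007ms=3/8b
6) 1107.383ms=11/4b +100.671ms=1/4b
7) 1208.054ms=3b +402.685ms=1b
8) 1610.738ms=4b +604.027ms=3/2b
9) 2214.765ms=11/2b +201.342ms=1/2b
Σ=6b of 6 (149bpm 2/4) — PASS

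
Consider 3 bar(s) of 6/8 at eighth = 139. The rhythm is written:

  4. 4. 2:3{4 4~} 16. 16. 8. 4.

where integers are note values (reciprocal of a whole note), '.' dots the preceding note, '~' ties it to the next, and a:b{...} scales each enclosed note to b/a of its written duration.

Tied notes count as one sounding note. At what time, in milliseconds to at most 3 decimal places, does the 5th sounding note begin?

1. 0.0ms @ 0 + 1294.964ms (3)
2. 1294.964ms @ 3 + 1294.964ms (3)
3. 2589.928ms @ 6 + 1294.964ms (3)
4. 3884.892ms @ 9 + 1618.705ms (15/4)
5. 5503.597ms @ 51/4 + 323.741ms (3/4)
6. 5827.338ms @ 27/2 + 647.482ms (3/2)
7. 6474.82ms @ 15 + 1294.964ms (3)

note 5 onset = 51/4b = 5503.597ms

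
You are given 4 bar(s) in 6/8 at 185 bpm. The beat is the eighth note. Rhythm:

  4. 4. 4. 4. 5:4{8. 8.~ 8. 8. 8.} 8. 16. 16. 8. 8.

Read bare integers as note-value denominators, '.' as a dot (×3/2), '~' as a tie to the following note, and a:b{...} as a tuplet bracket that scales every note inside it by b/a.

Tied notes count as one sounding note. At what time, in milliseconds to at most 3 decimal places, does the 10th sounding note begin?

1. 0.0ms @ 0 + 972.973ms (3)
2. 972.973ms @ 3 + 972.973ms (3)
3. 1945.946ms @ 6 + 972.973ms (3)
4. 2918.919ms @ 9 + 972.973ms (3)
5. 3891.892ms @ 12 + 389.189ms (6/5)
6. 4281.081ms @ 66/5 + 778.378ms (12/5)
7. 5059.459ms @ 78/5 + 389.189ms (6/5)
8. 5448.649ms @ 84/5 + 389.189ms (6/5)
9. 5837.838ms @ 18 + 486.486ms (3/2)
10. 6324.324ms @ 39/2 + 243.243ms (3/4)
11. 6567.568ms @ 81/4 + 243.243ms (3/4)
12. 6810.811ms @ 21 + 486.486ms (3/2)
13. 7297.297ms @ 45/2 + 486.486ms (3/2)

note 10 onset = 39/2b = 6324.324ms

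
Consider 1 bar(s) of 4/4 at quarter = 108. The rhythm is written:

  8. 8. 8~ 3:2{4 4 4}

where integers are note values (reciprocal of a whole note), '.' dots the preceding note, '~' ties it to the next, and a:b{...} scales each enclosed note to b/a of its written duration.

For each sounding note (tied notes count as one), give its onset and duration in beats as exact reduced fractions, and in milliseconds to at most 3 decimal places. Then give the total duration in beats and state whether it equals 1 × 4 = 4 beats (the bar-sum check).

1) 0.0ms=0b +416.667ms=3/4b
2) 416.667ms=3/4b +416.667ms=3/4b
3) 833.333ms=3/2b +648.148ms=7/6b
4) 1481.481ms=8/3b +370.37ms=2/3b
5) 1851.852ms=10/3b +370.37ms=2/3b
Σ=4b of 4 (108bpm 4/4) — PASS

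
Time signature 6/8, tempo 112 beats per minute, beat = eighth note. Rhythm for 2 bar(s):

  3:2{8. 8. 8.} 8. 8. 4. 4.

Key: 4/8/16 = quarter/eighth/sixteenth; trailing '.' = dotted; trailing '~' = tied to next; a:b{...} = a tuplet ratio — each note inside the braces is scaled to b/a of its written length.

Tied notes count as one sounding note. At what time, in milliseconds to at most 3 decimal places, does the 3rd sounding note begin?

note 3 onset = 2b = 1071.429ms

1. 0.0ms @ 0 + 535.714ms (1)
2. 535.714ms @ 1 + 535.714ms (1)
3. 1071.429ms @ 2 + 535.714ms (1)
4. 1607.143ms @ 3 + 803.571ms (3/2)
5. 2410.714ms @ 9/2 + 803.571ms (3/2)
6. 3214.286ms @ 6 + 1607.143ms (3)
7. 4821.429ms @ 9 + 1607.143ms (3)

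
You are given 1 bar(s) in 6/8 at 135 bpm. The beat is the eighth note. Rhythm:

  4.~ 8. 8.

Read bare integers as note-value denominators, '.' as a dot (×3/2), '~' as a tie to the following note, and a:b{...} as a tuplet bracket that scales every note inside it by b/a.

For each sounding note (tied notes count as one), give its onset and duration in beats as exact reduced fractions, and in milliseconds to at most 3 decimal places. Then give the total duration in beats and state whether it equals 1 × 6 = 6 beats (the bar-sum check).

1) 0.0ms=0b +2000.0ms=9/2b
2) 2000.0ms=9/2b +666.667ms=3/2b
Σ=6b of 6 (135bpm 6/8) — PASS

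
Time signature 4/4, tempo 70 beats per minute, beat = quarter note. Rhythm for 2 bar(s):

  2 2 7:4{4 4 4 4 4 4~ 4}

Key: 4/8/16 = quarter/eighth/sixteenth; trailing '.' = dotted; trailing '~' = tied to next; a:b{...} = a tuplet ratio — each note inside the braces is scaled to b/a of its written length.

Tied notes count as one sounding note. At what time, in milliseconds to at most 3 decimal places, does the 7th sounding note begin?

1. 0.0ms @ 0 + 1714.286ms (2)
2. 1714.286ms @ 2 + 1714.286ms (2)
3. 3428.571ms @ 4 + 489.796ms (4/7)
4. 3918.367ms @ 32/7 + 489.796ms (4/7)
5. 4408.163ms @ 36/7 + 489.796ms (4/7)
6. 4897.959ms @ 40/7 + 489.796ms (4/7)
7. 5387.755ms @ 44/7 + 489.796ms (4/7)
8. 5877.551ms @ 48/7 + 979.592ms (8/7)

note 7 onset = 44/7b = 5387.755ms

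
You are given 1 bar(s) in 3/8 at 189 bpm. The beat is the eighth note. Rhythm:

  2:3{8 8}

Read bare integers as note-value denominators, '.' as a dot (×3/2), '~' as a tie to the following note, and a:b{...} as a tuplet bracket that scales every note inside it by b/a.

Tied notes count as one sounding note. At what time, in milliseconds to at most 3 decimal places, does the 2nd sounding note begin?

1. 0.0ms @ 0 + 476.19ms (3/2)
2. 476.19ms @ 3/2 + 476.19ms (3/2)

note 2 onset = 3/2b = 476.19ms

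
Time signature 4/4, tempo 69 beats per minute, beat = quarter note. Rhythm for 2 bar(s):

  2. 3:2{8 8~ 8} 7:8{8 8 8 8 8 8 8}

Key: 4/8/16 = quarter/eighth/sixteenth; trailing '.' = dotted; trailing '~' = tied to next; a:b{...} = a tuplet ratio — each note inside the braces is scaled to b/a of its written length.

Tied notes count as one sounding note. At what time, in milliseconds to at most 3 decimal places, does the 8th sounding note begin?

1. 0.0ms @ 0 + 2608.696ms (3)
2. 2608.696ms @ 3 + 289.855ms (1/3)
3. 2898.551ms @ 10/3 + 579.71ms (2/3)
4. 3478.261ms @ 4 + 496.894ms (4/7)
5. 3975.155ms @ 32/7 + 496.894ms (4/7)
6. 4472.05ms @ 36/7 + 496.894ms (4/7)
7. 4968.944ms @ 40/7 + 496.894ms (4/7)
8. 5465.839ms @ 44/7 + 496.894ms (4/7)
9. 5962.733ms @ 48/7 + 496.894ms (4/7)
10. 6459.627ms @ 52/7 + 496.894ms (4/7)

note 8 onset = 44/7b = 5465.839ms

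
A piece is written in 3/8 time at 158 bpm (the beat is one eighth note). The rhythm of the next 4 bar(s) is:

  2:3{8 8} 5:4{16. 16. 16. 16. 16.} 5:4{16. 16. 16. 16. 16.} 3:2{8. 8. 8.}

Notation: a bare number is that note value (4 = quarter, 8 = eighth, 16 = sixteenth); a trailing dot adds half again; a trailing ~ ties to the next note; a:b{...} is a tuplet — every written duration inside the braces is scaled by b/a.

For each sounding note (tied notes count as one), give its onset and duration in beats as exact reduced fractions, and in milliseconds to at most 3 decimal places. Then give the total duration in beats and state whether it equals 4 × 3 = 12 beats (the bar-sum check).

1) 0.0ms=0b +569.62ms=3/2b
2) 569.62ms=3/2b +569.62ms=3/2b
3) 1139.241ms=3b +227.848ms=3/5b
4) 1367.089ms=18/5b +227.848ms=3/5b
5) 1594.937ms=21/5b +227.848ms=3/5b
6) 1822.785ms=24/5b +227.848ms=3/5b
7) 2050.633ms=27/5b +227.848ms=3/5b
8) 2278.481ms=6b +227.848ms=3/5b
9) 2506.329ms=33/5b +227.848ms=3/5b
10) 2734.177ms=36/5b +227.848ms=3/5b
11) 2962.025ms=39/5b +227.848ms=3/5b
12) 3189.873ms=42/5b +227.848ms=3/5b
13) 3417.722ms=9b +379.747ms=1b
14) 3797.468ms=10b +379.747ms=1b
15) 4177.215ms=11b +379.747ms=1b
Σ=12b of 12 (158bpm 3/8) — PASS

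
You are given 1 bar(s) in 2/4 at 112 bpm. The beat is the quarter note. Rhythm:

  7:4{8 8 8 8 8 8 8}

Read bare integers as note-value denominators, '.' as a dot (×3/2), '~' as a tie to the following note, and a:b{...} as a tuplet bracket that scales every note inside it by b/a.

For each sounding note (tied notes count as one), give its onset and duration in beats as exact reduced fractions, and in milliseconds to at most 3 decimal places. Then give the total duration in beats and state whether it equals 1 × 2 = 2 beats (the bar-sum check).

1) 0.0ms=0b +153.061ms=2/7b
2) 153.061ms=2/7b +153.061ms=2/7b
3) 306.122ms=4/7b +153.061ms=2/7b
4) 459.184ms=6/7b +153.061ms=2/7b
5) 612.245ms=8/7b +153.061ms=2/7b
6) 765.306ms=10/7b +153.061ms=2/7b
7) 918.367ms=12/7b +153.061ms=2/7b
Σ=2b of 2 (112bpm 2/4) — PASS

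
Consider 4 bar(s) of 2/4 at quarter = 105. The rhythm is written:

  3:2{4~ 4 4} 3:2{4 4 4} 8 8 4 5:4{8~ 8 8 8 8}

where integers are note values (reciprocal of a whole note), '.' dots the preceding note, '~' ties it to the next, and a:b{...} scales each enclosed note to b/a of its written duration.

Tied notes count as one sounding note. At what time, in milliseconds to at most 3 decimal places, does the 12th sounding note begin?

1. 0.0ms @ 0 + 761.905ms (4/3)
2. 761.905ms @ 4/3 + 380.952ms (2/3)
3. 1142.857ms @ 2 + 380.952ms (2/3)
4. 1523.81ms @ 8/3 + 380.952ms (2/3)
5. 1904.762ms @ 10/3 + 380.952ms (2/3)
6. 2285.714ms @ 4 + 285.714ms (1/2)
7. 2571.429ms @ 9/2 + 285.714ms (1/2)
8. 2857.143ms @ 5 + 571.429ms (1)
9. 3428.571ms @ 6 + 457.143ms (4/5)
10. 3885.714ms @ 34/5 + 228.571ms (2/5)
11. 4114.286ms @ 36/5 + 228.571ms (2/5)
12. 4342.857ms @ 38/5 + 228.571ms (2/5)

note 12 onset = 38/5b = 4342.857ms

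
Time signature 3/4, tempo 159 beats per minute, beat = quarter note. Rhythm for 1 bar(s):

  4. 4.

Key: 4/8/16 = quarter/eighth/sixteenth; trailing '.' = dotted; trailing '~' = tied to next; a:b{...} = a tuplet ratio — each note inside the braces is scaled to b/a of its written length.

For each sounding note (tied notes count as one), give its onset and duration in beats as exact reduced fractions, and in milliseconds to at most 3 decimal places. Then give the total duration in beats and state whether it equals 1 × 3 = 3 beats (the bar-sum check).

1) 0.0ms=0b +566.038ms=3/2b
2) 566.038ms=3/2b +566.038ms=3/2b
Σ=3b of 3 (159bpm 3/4) — PASS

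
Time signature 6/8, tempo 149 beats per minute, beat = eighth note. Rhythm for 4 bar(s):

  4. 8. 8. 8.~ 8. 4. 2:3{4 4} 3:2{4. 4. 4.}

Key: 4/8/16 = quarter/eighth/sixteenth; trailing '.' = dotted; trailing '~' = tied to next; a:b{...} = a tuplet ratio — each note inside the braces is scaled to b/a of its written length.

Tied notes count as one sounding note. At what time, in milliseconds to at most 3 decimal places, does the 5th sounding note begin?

note 5 onset = 9b = 3624.161ms

1. 0.0ms @ 0 + 1208.054ms (3)
2. 1208.054ms @ 3 + 604.027ms (3/2)
3. 1812.081ms @ 9/2 + 604.027ms (3/2)
4. 2416.107ms @ 6 + 1208.054ms (3)
5. 3624.161ms @ 9 + 1208.054ms (3)
6. 4832.215ms @ 12 + 1208.054ms (3)
7. 6040.268ms @ 15 + 1208.054ms (3)
8. 7248.322ms @ 18 + 805.369ms (2)
9. 8053.691ms @ 20 + 805.369ms (2)
10. 8859.06ms @ 22 + 805.369ms (2)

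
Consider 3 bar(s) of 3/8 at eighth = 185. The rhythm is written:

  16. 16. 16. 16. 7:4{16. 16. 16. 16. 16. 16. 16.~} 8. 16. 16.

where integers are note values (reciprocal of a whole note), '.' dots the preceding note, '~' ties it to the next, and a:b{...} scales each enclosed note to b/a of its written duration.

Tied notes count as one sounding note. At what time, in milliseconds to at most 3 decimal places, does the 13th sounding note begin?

1. 0.0ms @ 0 + 243.243ms (3/4)
2. 243.243ms @ 3/4 + 243.243ms (3/4)
3. 486.486ms @ 3/2 + 243.243ms (3/4)
4. 729.73ms @ 9/4 + 243.243ms (3/4)
5. 972.973ms @ 3 + 138.996ms (3/7)
6. 1111.969ms @ 24/7 + 138.996ms (3/7)
7. 1250.965ms @ 27/7 + 138.996ms (3/7)
8. 1389.961ms @ 30/7 + 138.996ms (3/7)
9. 1528.958ms @ 33/7 + 138.996ms (3/7)
10. 1667.954ms @ 36/7 + 138.996ms (3/7)
11. 1806.95ms @ 39/7 + 625.483ms (27/14)
12. 2432.432ms @ 15/2 + 243.243ms (3/4)
13. 2675.676ms @ 33/4 + 243.243ms (3/4)

note 13 onset = 33/4b = 2675.676ms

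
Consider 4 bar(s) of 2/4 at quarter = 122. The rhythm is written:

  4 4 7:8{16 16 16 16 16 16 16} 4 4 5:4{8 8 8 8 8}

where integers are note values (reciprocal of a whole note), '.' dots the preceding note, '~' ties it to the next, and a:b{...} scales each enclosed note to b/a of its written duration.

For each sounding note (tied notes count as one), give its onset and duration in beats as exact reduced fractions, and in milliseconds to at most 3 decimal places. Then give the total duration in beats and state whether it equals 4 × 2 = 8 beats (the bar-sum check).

1) 0.0ms=0b +491.803ms=1b
2) 491.803ms=1b +491.803ms=1b
3) 983.607ms=2b +140.515ms=2/7b
4) 1124.122ms=16/7b +140.515ms=2/7b
5) 1264.637ms=18/7b +140.515ms=2/7b
6) 1405.152ms=20/7b +140.515ms=2/7b
7) 1545.667ms=22/7b +140.515ms=2/7b
8) 1686.183ms=24/7b +140.515ms=2/7b
9) 1826.698ms=26/7b +140.515ms=2/7b
10) 1967.213ms=4b +491.803ms=1b
11) 2459.016ms=5b +491.803ms=1b
12) 2950.82ms=6b +196.721ms=2/5b
13) 3147.541ms=32/5b +196.721ms=2/5b
14) 3344.262ms=34/5b +196.721ms=2/5b
15) 3540.984ms=36/5b +196.721ms=2/5b
16) 3737.705ms=38/5b +196.721ms=2/5b
Σ=8b of 8 (122bpm 2/4) — PASS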